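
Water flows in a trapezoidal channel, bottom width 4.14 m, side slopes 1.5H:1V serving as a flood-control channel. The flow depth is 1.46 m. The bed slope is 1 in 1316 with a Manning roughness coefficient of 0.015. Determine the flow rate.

Q = 16.8 m³/s

With bottom width b = 4.14 m and side slope z = 1.5: A = (b + zy)y = (4.14 + 1.5×1.46)×1.46 = 9.242 m²; P = b + 2y√(1+z²) = 4.14 + 2×1.46×1.803 = 9.404 m.
Hydraulic radius R = A/P = 9.242/9.404 = 0.9827 m.
Manning's equation: Q = (1/n) A R^(2/3) S^(1/2) = (1/0.015) × 9.242 × 0.9827^(2/3) × 0.0007599^(1/2) = 16.8 m³/s.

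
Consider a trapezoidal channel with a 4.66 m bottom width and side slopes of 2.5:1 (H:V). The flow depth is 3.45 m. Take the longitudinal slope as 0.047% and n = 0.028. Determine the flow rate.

With bottom width b = 4.66 m and side slope z = 2.5: A = (b + zy)y = (4.66 + 2.5×3.45)×3.45 = 45.83 m²; P = b + 2y√(1+z²) = 4.66 + 2×3.45×2.693 = 23.24 m.
Hydraulic radius R = A/P = 45.83/23.24 = 1.972 m.
Manning's equation: Q = (1/n) A R^(2/3) S^(1/2) = (1/0.028) × 45.83 × 1.972^(2/3) × 0.00047^(1/2) = 55.8 m³/s.

Q = 55.8 m³/s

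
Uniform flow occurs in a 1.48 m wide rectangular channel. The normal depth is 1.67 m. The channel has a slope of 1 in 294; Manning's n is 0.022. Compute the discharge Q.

Q = 4.2 m³/s

Flow area A = b·y = 1.48 × 1.67 = 2.472 m². Wetted perimeter P = b + 2y = 1.48 + 2×1.67 = 4.82 m.
Hydraulic radius R = A/P = 2.472/4.82 = 0.5128 m.
Manning's equation: Q = (1/n) A R^(2/3) S^(1/2) = (1/0.022) × 2.472 × 0.5128^(2/3) × 0.003401^(1/2) = 4.2 m³/s.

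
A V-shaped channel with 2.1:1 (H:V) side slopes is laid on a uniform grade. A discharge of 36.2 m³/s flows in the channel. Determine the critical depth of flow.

y_c = 2.27 m

At critical depth, Q² T / (g A³) = 1, i.e. A³/T = Q²/g = 36.2²/9.81 = 133.6.
Try y = 1.97 m: A³/T = 65.42 — short.
Try y = 2.7 m: A³/T = 316.4 — over.
Try y = 2.27 m: A³/T = 132.9 — matches.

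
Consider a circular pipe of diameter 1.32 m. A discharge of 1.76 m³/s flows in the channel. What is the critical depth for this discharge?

At critical depth, Q² T / (g A³) = 1, i.e. A³/T = Q²/g = 1.76²/9.81 = 0.3158.
Try y = 0.617 m: A³/T = 0.1876 — low.
Try y = 0.805 m: A³/T = 0.5186 — high.
Try y = 0.707 m: A³/T = 0.3156 — matches.

y_c = 0.707 m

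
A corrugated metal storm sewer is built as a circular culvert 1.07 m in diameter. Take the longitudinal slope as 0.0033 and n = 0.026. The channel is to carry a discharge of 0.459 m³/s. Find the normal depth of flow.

Manning's equation rearranged: A R^(2/3) = nQ / (1·√S) = 0.026 × 0.459 / (√0.0033) = 0.2077.
At y = 0.627 m: A R^(2/3) = 0.2418 — too large.
At y = 0.57 m: A R^(2/3) = 0.2075 — matches.

y_n = 0.57 m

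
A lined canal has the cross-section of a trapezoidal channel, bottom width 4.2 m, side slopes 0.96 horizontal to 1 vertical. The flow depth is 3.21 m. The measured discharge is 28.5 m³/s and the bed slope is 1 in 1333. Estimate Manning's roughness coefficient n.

n = 0.033

With bottom width b = 4.2 m and side slope z = 0.96: A = (b + zy)y = (4.2 + 0.96×3.21)×3.21 = 23.37 m²; P = b + 2y√(1+z²) = 4.2 + 2×3.21×1.386 = 13.1 m.
Hydraulic radius R = A/P = 23.37/13.1 = 1.784 m.
Rearranging Manning's equation: n = (1/Q) A R^(2/3) S^(1/2) = (1/28.5) × 23.37 × 1.784^(2/3) × √0.0007502 = 0.033.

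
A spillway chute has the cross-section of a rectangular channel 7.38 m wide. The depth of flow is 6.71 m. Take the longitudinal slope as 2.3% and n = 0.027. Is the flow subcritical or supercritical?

Flow area A = b·y = 7.38 × 6.71 = 49.52 m². Wetted perimeter P = b + 2y = 7.38 + 2×6.71 = 20.8 m.
Hydraulic radius R = A/P = 49.52/20.8 = 2.381 m.
V = (1/n) R^(2/3) √S = (1/0.027) × 2.381^(2/3) × √0.023 = 10.01 m/s. Hydraulic depth D_h = A/T = 49.52/7.38 = 6.71 m.
Froude number Fr = V/√(g·D_h) = 10.01/√(9.81×6.71) = 1.23, which is greater than 1, so the flow is supercritical.

supercritical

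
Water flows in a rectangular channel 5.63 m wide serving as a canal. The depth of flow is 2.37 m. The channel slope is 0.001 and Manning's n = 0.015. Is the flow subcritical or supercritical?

subcritical

Flow area A = b·y = 5.63 × 2.37 = 13.34 m². Wetted perimeter P = b + 2y = 5.63 + 2×2.37 = 10.37 m.
Hydraulic radius R = A/P = 13.34/10.37 = 1.287 m.
V = (1/n) R^(2/3) √S = (1/0.015) × 1.287^(2/3) × √0.001 = 2.494 m/s. Hydraulic depth D_h = A/T = 13.34/5.63 = 2.37 m.
Froude number Fr = V/√(g·D_h) = 2.494/√(9.81×2.37) = 0.517, which is less than 1, so the flow is subcritical.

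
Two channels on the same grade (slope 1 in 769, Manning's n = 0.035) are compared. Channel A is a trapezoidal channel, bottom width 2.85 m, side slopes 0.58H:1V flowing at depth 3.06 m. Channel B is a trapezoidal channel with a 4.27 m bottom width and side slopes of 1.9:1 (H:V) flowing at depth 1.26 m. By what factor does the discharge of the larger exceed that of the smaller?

2.35

Channel A: With bottom width b = 2.85 m and side slope z = 0.58: A = (b + zy)y = (2.85 + 0.58×3.06)×3.06 = 14.15 m²; P = b + 2y√(1+z²) = 2.85 + 2×3.06×1.156 = 9.925 m. Hydraulic radius R = A/P = 14.15/9.925 = 1.426 m. Q_A = (1/0.035)·14.15·1.426^(2/3)·√0.0013 = 18.47 m³/s.
Channel B: With bottom width b = 4.27 m and side slope z = 1.9: A = (b + zy)y = (4.27 + 1.9×1.26)×1.26 = 8.397 m²; P = b + 2y√(1+z²) = 4.27 + 2×1.26×2.147 = 9.681 m. Hydraulic radius R = A/P = 8.397/9.681 = 0.8674 m. Q_B = (1/0.035)·8.397·0.8674^(2/3)·√0.0013 = 7.868 m³/s.
The larger discharge is 18.47 m³/s and the smaller is 7.868 m³/s; the ratio is 2.35.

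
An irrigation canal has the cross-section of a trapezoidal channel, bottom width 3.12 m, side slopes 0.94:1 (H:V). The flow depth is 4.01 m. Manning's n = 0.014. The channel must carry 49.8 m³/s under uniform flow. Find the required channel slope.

S = 0.00026

With bottom width b = 3.12 m and side slope z = 0.94: A = (b + zy)y = (3.12 + 0.94×4.01)×4.01 = 27.63 m²; P = b + 2y√(1+z²) = 3.12 + 2×4.01×1.372 = 14.13 m.
Hydraulic radius R = A/P = 27.63/14.13 = 1.956 m.
From Manning's equation, S = [nQ / (1 A R^(2/3))]² = [0.014 × 49.8 / (1 × 27.63 × 1.956^(2/3))]² = 0.00026.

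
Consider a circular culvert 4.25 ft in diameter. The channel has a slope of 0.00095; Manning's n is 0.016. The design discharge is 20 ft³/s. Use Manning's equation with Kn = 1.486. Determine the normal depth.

y_n = 2.06 ft

Manning's equation rearranged: A R^(2/3) = nQ / (1.486·√S) = 0.016 × 20 / (1.486 × √0.00095) = 6.987.
At y = 2.37 ft: A R^(2/3) = 8.847 — over.
At y = 1.45 ft: A R^(2/3) = 3.701 — short.
At y = 2.06 ft: A R^(2/3) = 7.004 — matches.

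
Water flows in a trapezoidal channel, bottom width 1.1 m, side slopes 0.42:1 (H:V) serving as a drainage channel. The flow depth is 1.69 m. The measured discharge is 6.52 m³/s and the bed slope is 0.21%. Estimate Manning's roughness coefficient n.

With bottom width b = 1.1 m and side slope z = 0.42: A = (b + zy)y = (1.1 + 0.42×1.69)×1.69 = 3.059 m²; P = b + 2y√(1+z²) = 1.1 + 2×1.69×1.085 = 4.766 m.
Hydraulic radius R = A/P = 3.059/4.766 = 0.6417 m.
Rearranging Manning's equation: n = (1/Q) A R^(2/3) S^(1/2) = (1/6.52) × 3.059 × 0.6417^(2/3) × √0.0021 = 0.016.

n = 0.016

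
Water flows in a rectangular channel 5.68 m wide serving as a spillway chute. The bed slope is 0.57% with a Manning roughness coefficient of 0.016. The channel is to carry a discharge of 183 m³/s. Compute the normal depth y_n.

y_n = 4.67 m

Manning's equation rearranged: A R^(2/3) = nQ / (1·√S) = 0.016 × 183 / (√0.0057) = 38.78.
At y = 5.73 m: A R^(2/3) = 49.91 — high.
At y = 4.1 m: A R^(2/3) = 32.88 — low.
At y = 4.67 m: A R^(2/3) = 38.76 — matches.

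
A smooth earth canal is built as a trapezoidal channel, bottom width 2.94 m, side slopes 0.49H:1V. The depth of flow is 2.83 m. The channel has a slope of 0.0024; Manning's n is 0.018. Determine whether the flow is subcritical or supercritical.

With bottom width b = 2.94 m and side slope z = 0.49: A = (b + zy)y = (2.94 + 0.49×2.83)×2.83 = 12.24 m²; P = b + 2y√(1+z²) = 2.94 + 2×2.83×1.114 = 9.243 m.
Hydraulic radius R = A/P = 12.24/9.243 = 1.325 m.
V = (1/n) R^(2/3) √S = (1/0.018) × 1.325^(2/3) × √0.0024 = 3.283 m/s. Hydraulic depth D_h = A/T = 12.24/5.713 = 2.143 m.
Froude number Fr = V/√(g·D_h) = 3.283/√(9.81×2.143) = 0.716, which is less than 1, so the flow is subcritical.

subcritical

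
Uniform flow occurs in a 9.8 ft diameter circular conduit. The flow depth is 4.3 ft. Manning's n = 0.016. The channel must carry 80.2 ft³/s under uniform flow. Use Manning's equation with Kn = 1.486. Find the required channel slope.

S = 0.00025

For a circular section of diameter D = 9.8 ft at depth y = 4.3 ft, the central angle is θ = 2 arccos(1 − 2y/D) = 2.896 rad. Then A = (D²/8)(θ − sin θ) = 31.85 ft² and P = Dθ/2 = 14.19 ft.
Hydraulic radius R = A/P = 31.85/14.19 = 2.244 ft.
From Manning's equation, S = [nQ / (1.486 A R^(2/3))]² = [0.016 × 80.2 / (1.486 × 31.85 × 2.244^(2/3))]² = 0.00025.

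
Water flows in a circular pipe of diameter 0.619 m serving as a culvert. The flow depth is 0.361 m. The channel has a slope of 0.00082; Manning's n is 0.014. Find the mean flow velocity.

For a circular section of diameter D = 0.619 m at depth y = 0.361 m, the central angle is θ = 2 arccos(1 − 2y/D) = 3.476 rad. Then A = (D²/8)(θ − sin θ) = 0.1822 m² and P = Dθ/2 = 1.076 m.
Hydraulic radius R = A/P = 0.1822/1.076 = 0.1694 m.
From Manning's equation, V = (1/n) R^(2/3) S^(1/2) = (1/0.014) × 0.1694^(2/3) × 0.00082^(1/2) = 0.626 m/s.

V = 0.626 m/s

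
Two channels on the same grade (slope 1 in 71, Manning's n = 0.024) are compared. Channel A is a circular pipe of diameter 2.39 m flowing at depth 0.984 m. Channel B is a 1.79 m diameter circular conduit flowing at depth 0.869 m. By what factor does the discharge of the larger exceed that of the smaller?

1.61

Channel A: For a circular section of diameter D = 2.39 m at depth y = 0.984 m, the central angle is θ = 2 arccos(1 − 2y/D) = 2.787 rad. Then A = (D²/8)(θ − sin θ) = 1.741 m² and P = Dθ/2 = 3.33 m. Hydraulic radius R = A/P = 1.741/3.33 = 0.523 m. Q_A = (1/0.024)·1.741·0.523^(2/3)·√0.01408 = 5.59 m³/s.
Channel B: For a circular section of diameter D = 1.79 m at depth y = 0.869 m, the central angle is θ = 2 arccos(1 − 2y/D) = 3.083 rad. Then A = (D²/8)(θ − sin θ) = 1.212 m² and P = Dθ/2 = 2.76 m. Hydraulic radius R = A/P = 1.212/2.76 = 0.4391 m. Q_B = (1/0.024)·1.212·0.4391^(2/3)·√0.01408 = 3.461 m³/s.
The larger discharge is 5.59 m³/s and the smaller is 3.461 m³/s; the ratio is 1.61.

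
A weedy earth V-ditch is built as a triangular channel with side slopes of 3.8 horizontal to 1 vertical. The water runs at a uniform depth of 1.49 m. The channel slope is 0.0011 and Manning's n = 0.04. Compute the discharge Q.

Q = 5.62 m³/s

For a triangular section with side slope z = 3.8: A = zy² = 3.8×1.49² = 8.436 m²; P = 2y√(1+z²) = 2×1.49×3.929 = 11.71 m.
Hydraulic radius R = A/P = 8.436/11.71 = 0.7205 m.
Manning's equation: Q = (1/n) A R^(2/3) S^(1/2) = (1/0.04) × 8.436 × 0.7205^(2/3) × 0.0011^(1/2) = 5.62 m³/s.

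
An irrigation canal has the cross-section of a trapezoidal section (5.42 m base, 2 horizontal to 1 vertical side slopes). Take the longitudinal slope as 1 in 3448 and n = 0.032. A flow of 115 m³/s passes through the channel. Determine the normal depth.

Manning's equation rearranged: A R^(2/3) = nQ / (1·√S) = 0.032 × 115 / (√0.00029) = 216.1.
Try y = 6.64 m: A R^(2/3) = 288.2 — too large.
Try y = 5.07 m: A R^(2/3) = 157 — too small.
Try y = 5.85 m: A R^(2/3) = 216.2 — close enough.

y_n = 5.85 m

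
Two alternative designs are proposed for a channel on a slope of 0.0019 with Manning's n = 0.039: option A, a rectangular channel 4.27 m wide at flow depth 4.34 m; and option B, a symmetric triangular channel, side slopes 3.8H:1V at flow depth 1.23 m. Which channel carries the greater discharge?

Channel A: Flow area A = b·y = 4.27 × 4.34 = 18.53 m². Wetted perimeter P = b + 2y = 4.27 + 2×4.34 = 12.95 m. Hydraulic radius R = A/P = 18.53/12.95 = 1.431 m. Q_A = (1/0.039)·18.53·1.431^(2/3)·√0.0019 = 26.3 m³/s.
Channel B: For a triangular section with side slope z = 3.8: A = zy² = 3.8×1.23² = 5.749 m²; P = 2y√(1+z²) = 2×1.23×3.929 = 9.666 m. Hydraulic radius R = A/P = 5.749/9.666 = 0.5948 m. Q_B = (1/0.039)·5.749·0.5948^(2/3)·√0.0019 = 4.544 m³/s.
Q_A = 26.3 m³/s vs Q_B = 4.544 m³/s, so channel A carries more.

channel A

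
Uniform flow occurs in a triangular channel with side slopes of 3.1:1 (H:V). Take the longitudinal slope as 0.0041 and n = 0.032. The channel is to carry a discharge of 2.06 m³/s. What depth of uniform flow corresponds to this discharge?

y_n = 0.796 m

Manning's equation rearranged: A R^(2/3) = nQ / (1·√S) = 0.032 × 2.06 / (√0.0041) = 1.029.
Trying y = 0.698 m: A R^(2/3) = 0.7244 — too small.
Trying y = 0.796 m: A R^(2/3) = 1.028 — matches.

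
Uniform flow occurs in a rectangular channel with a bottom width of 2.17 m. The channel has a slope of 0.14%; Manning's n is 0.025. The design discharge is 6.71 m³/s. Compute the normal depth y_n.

y_n = 2.49 m

Manning's equation rearranged: A R^(2/3) = nQ / (1·√S) = 0.025 × 6.71 / (√0.0014) = 4.483.
Try y = 3.15 m: A R^(2/3) = 5.925 — too large.
Try y = 2.15 m: A R^(2/3) = 3.752 — too small.
Try y = 2.49 m: A R^(2/3) = 4.483 — ≈ 4.483.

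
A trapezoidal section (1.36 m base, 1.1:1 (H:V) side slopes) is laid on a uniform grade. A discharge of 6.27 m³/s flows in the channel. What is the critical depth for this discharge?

y_c = 0.989 m

At critical depth, Q² T / (g A³) = 1, i.e. A³/T = Q²/g = 6.27²/9.81 = 4.007.
Trying y = 0.797 m: A³/T = 1.82 — low.
Trying y = 1.25 m: A³/T = 9.722 — high.
Trying y = 0.989 m: A³/T = 4.013 — ≈ 4.007.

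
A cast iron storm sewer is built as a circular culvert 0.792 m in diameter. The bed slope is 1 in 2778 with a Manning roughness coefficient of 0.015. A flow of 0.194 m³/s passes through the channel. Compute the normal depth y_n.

y_n = 0.597 m

Manning's equation rearranged: A R^(2/3) = nQ / (1·√S) = 0.015 × 0.194 / (√0.00036) = 0.1534.
Trying y = 0.428 m: A R^(2/3) = 0.09526 — too small.
Trying y = 0.734 m: A R^(2/3) = 0.1799 — too large.
Trying y = 0.597 m: A R^(2/3) = 0.1535 — close enough.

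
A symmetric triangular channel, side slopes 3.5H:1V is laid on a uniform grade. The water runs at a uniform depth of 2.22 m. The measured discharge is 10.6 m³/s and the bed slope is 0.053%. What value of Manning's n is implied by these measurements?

n = 0.0391

For a triangular section with side slope z = 3.5: A = zy² = 3.5×2.22² = 17.25 m²; P = 2y√(1+z²) = 2×2.22×3.64 = 16.16 m.
Hydraulic radius R = A/P = 17.25/16.16 = 1.067 m.
Rearranging Manning's equation: n = (1/Q) A R^(2/3) S^(1/2) = (1/10.6) × 17.25 × 1.067^(2/3) × √0.00053 = 0.0391.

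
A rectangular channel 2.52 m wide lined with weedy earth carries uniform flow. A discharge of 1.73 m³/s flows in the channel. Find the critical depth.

y_c = 0.364 m

For a rectangular channel, critical depth y_c = (q²/g)^(1/3) where q = Q/b = 1.73/2.52 = 0.6865 m²/s.
So y_c = (0.6865²/9.81)^(1/3) = 0.364 m.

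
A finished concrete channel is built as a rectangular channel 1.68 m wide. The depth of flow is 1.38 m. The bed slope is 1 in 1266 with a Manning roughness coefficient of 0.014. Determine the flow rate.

Q = 3.02 m³/s

Flow area A = b·y = 1.68 × 1.38 = 2.318 m². Wetted perimeter P = b + 2y = 1.68 + 2×1.38 = 4.44 m.
Hydraulic radius R = A/P = 2.318/4.44 = 0.5222 m.
Manning's equation: Q = (1/n) A R^(2/3) S^(1/2) = (1/0.014) × 2.318 × 0.5222^(2/3) × 0.0007899^(1/2) = 3.02 m³/s.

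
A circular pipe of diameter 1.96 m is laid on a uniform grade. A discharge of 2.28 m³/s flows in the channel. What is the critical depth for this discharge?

y_c = 0.717 m

At critical depth, Q² T / (g A³) = 1, i.e. A³/T = Q²/g = 2.28²/9.81 = 0.5299.
Trying y = 0.881 m: A³/T = 1.166 — high.
Trying y = 0.629 m: A³/T = 0.3189 — low.
Trying y = 0.717 m: A³/T = 0.5286 — close enough.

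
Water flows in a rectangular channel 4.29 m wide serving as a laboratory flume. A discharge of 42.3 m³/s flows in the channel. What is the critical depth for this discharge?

y_c = 2.15 m

For a rectangular channel, critical depth y_c = (q²/g)^(1/3) where q = Q/b = 42.3/4.29 = 9.86 m²/s.
So y_c = (9.86²/9.81)^(1/3) = 2.15 m.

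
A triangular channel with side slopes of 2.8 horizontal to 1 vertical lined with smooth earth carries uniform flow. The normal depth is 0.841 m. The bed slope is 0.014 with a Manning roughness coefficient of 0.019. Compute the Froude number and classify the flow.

supercritical

For a triangular section with side slope z = 2.8: A = zy² = 2.8×0.841² = 1.98 m²; P = 2y√(1+z²) = 2×0.841×2.973 = 5.001 m.
Hydraulic radius R = A/P = 1.98/5.001 = 0.396 m.
V = (1/n) R^(2/3) √S = (1/0.019) × 0.396^(2/3) × √0.014 = 3.358 m/s. Hydraulic depth D_h = A/T = 1.98/4.71 = 0.4205 m.
Froude number Fr = V/√(g·D_h) = 3.358/√(9.81×0.4205) = 1.65, which is greater than 1, so the flow is supercritical.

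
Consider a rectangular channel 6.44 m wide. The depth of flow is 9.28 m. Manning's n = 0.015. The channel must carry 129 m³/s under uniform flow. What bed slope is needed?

S = 0.000328

Flow area A = b·y = 6.44 × 9.28 = 59.76 m². Wetted perimeter P = b + 2y = 6.44 + 2×9.28 = 25 m.
Hydraulic radius R = A/P = 59.76/25 = 2.391 m.
From Manning's equation, S = [nQ / (1 A R^(2/3))]² = [0.015 × 129 / (1 × 59.76 × 2.391^(2/3))]² = 0.000328.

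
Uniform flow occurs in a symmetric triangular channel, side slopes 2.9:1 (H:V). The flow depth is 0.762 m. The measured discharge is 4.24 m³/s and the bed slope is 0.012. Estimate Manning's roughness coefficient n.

n = 0.022

For a triangular section with side slope z = 2.9: A = zy² = 2.9×0.762² = 1.684 m²; P = 2y√(1+z²) = 2×0.762×3.068 = 4.675 m.
Hydraulic radius R = A/P = 1.684/4.675 = 0.3602 m.
Rearranging Manning's equation: n = (1/Q) A R^(2/3) S^(1/2) = (1/4.24) × 1.684 × 0.3602^(2/3) × √0.012 = 0.022.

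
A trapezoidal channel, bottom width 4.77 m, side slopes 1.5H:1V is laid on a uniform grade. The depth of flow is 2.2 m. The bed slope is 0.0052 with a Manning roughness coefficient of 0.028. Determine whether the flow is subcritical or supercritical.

subcritical

With bottom width b = 4.77 m and side slope z = 1.5: A = (b + zy)y = (4.77 + 1.5×2.2)×2.2 = 17.75 m²; P = b + 2y√(1+z²) = 4.77 + 2×2.2×1.803 = 12.7 m.
Hydraulic radius R = A/P = 17.75/12.7 = 1.398 m.
V = (1/n) R^(2/3) √S = (1/0.028) × 1.398^(2/3) × √0.0052 = 3.219 m/s. Hydraulic depth D_h = A/T = 17.75/11.37 = 1.561 m.
Froude number Fr = V/√(g·D_h) = 3.219/√(9.81×1.561) = 0.823, which is less than 1, so the flow is subcritical.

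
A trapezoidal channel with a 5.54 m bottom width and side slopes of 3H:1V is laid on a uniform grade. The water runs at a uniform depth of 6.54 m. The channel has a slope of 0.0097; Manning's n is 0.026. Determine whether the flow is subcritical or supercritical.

supercritical

With bottom width b = 5.54 m and side slope z = 3: A = (b + zy)y = (5.54 + 3×6.54)×6.54 = 164.5 m²; P = b + 2y√(1+z²) = 5.54 + 2×6.54×3.162 = 46.9 m.
Hydraulic radius R = A/P = 164.5/46.9 = 3.508 m.
V = (1/n) R^(2/3) √S = (1/0.026) × 3.508^(2/3) × √0.0097 = 8.746 m/s. Hydraulic depth D_h = A/T = 164.5/44.78 = 3.675 m.
Froude number Fr = V/√(g·D_h) = 8.746/√(9.81×3.675) = 1.46, which is greater than 1, so the flow is supercritical.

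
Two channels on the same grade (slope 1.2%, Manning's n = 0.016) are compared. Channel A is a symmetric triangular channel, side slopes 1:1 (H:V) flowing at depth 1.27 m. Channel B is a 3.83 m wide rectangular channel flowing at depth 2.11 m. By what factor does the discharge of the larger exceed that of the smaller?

Channel A: For a triangular section with side slope z = 1: A = zy² = 1×1.27² = 1.613 m²; P = 2y√(1+z²) = 2×1.27×1.414 = 3.592 m. Hydraulic radius R = A/P = 1.613/3.592 = 0.449 m. Q_A = (1/0.016)·1.613·0.449^(2/3)·√0.012 = 6.475 m³/s.
Channel B: Flow area A = b·y = 3.83 × 2.11 = 8.081 m². Wetted perimeter P = b + 2y = 3.83 + 2×2.11 = 8.05 m. Hydraulic radius R = A/P = 8.081/8.05 = 1.004 m. Q_B = (1/0.016)·8.081·1.004^(2/3)·√0.012 = 55.47 m³/s.
The larger discharge is 55.47 m³/s and the smaller is 6.475 m³/s; the ratio is 8.57.

8.57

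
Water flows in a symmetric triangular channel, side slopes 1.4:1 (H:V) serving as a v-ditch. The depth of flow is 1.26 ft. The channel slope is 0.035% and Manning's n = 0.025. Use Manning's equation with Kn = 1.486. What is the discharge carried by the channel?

Q = 1.58 ft³/s

For a triangular section with side slope z = 1.4: A = zy² = 1.4×1.26² = 2.223 ft²; P = 2y√(1+z²) = 2×1.26×1.72 = 4.336 ft.
Hydraulic radius R = A/P = 2.223/4.336 = 0.5127 ft.
Manning's equation: Q = (1.486/n) A R^(2/3) S^(1/2) = (1.486/0.025) × 2.223 × 0.5127^(2/3) × 0.00035^(1/2) = 1.58 ft³/s.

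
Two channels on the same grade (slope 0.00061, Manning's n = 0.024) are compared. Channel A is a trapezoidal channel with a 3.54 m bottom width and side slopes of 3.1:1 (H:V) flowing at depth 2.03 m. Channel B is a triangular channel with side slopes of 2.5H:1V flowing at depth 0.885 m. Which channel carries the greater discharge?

channel A

Channel A: With bottom width b = 3.54 m and side slope z = 3.1: A = (b + zy)y = (3.54 + 3.1×2.03)×2.03 = 19.96 m²; P = b + 2y√(1+z²) = 3.54 + 2×2.03×3.257 = 16.76 m. Hydraulic radius R = A/P = 19.96/16.76 = 1.191 m. Q_A = (1/0.024)·19.96·1.191^(2/3)·√0.00061 = 23.08 m³/s.
Channel B: For a triangular section with side slope z = 2.5: A = zy² = 2.5×0.885² = 1.958 m²; P = 2y√(1+z²) = 2×0.885×2.693 = 4.766 m. Hydraulic radius R = A/P = 1.958/4.766 = 0.4109 m. Q_B = (1/0.024)·1.958·0.4109^(2/3)·√0.00061 = 1.114 m³/s.
Q_A = 23.08 m³/s vs Q_B = 1.114 m³/s, so channel A carries more.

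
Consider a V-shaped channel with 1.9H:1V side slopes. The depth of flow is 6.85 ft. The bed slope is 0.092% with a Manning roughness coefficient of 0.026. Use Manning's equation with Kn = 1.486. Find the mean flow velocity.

V = 3.63 ft/s

For a triangular section with side slope z = 1.9: A = zy² = 1.9×6.85² = 89.15 ft²; P = 2y√(1+z²) = 2×6.85×2.147 = 29.42 ft.
Hydraulic radius R = A/P = 89.15/29.42 = 3.031 ft.
From Manning's equation, V = (1.486/n) R^(2/3) S^(1/2) = (1.486/0.026) × 3.031^(2/3) × 0.00092^(1/2) = 3.63 ft/s.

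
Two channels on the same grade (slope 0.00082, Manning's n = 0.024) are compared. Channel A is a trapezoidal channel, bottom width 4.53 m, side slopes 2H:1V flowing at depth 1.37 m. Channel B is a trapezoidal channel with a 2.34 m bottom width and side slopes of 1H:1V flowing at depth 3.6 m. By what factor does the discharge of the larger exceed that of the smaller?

Channel A: With bottom width b = 4.53 m and side slope z = 2: A = (b + zy)y = (4.53 + 2×1.37)×1.37 = 9.96 m²; P = b + 2y√(1+z²) = 4.53 + 2×1.37×2.236 = 10.66 m. Hydraulic radius R = A/P = 9.96/10.66 = 0.9346 m. Q_A = (1/0.024)·9.96·0.9346^(2/3)·√0.00082 = 11.36 m³/s.
Channel B: With bottom width b = 2.34 m and side slope z = 1: A = (b + zy)y = (2.34 + 1×3.6)×3.6 = 21.38 m²; P = b + 2y√(1+z²) = 2.34 + 2×3.6×1.414 = 12.52 m. Hydraulic radius R = A/P = 21.38/12.52 = 1.708 m. Q_B = (1/0.024)·21.38·1.708^(2/3)·√0.00082 = 36.45 m³/s.
The larger discharge is 36.45 m³/s and the smaller is 11.36 m³/s; the ratio is 3.21.

3.21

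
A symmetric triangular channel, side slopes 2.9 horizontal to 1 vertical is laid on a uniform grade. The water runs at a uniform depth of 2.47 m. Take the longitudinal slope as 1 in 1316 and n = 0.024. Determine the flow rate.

For a triangular section with side slope z = 2.9: A = zy² = 2.9×2.47² = 17.69 m²; P = 2y√(1+z²) = 2×2.47×3.068 = 15.15 m.
Hydraulic radius R = A/P = 17.69/15.15 = 1.168 m.
Manning's equation: Q = (1/n) A R^(2/3) S^(1/2) = (1/0.024) × 17.69 × 1.168^(2/3) × 0.0007599^(1/2) = 22.5 m³/s.

Q = 22.5 m³/s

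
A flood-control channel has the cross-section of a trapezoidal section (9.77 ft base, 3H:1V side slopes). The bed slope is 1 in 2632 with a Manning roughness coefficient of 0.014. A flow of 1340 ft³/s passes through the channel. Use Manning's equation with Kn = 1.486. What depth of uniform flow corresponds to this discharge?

Manning's equation rearranged: A R^(2/3) = nQ / (1.486·√S) = 0.014 × 1340 / (1.486 × √0.0003799) = 647.7.
At y = 9.15 ft: A R^(2/3) = 1000 — high.
At y = 5.59 ft: A R^(2/3) = 328 — low.
At y = 7.58 ft: A R^(2/3) = 648.6 — close enough.

y_n = 7.58 ft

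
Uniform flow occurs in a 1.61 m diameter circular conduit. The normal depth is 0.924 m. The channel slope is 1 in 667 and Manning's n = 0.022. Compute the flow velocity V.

V = 1.01 m/s

For a circular section of diameter D = 1.61 m at depth y = 0.924 m, the central angle is θ = 2 arccos(1 − 2y/D) = 3.438 rad. Then A = (D²/8)(θ − sin θ) = 1.209 m² and P = Dθ/2 = 2.768 m.
Hydraulic radius R = A/P = 1.209/2.768 = 0.4367 m.
From Manning's equation, V = (1/n) R^(2/3) S^(1/2) = (1/0.022) × 0.4367^(2/3) × 0.001499^(1/2) = 1.01 m/s.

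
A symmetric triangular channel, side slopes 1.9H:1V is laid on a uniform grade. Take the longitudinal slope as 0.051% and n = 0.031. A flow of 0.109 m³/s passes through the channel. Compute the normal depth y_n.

Manning's equation rearranged: A R^(2/3) = nQ / (1·√S) = 0.031 × 0.109 / (√0.00051) = 0.1496.
Trying y = 0.346 m: A R^(2/3) = 0.06509 — short.
Trying y = 0.473 m: A R^(2/3) = 0.1498 — ≈ 0.1496.

y_n = 0.473 m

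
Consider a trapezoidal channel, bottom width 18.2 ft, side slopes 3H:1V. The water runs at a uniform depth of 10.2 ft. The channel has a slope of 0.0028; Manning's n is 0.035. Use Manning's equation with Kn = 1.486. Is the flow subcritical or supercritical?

With bottom width b = 18.2 ft and side slope z = 3: A = (b + zy)y = (18.2 + 3×10.2)×10.2 = 497.8 ft²; P = b + 2y√(1+z²) = 18.2 + 2×10.2×3.162 = 82.71 ft.
Hydraulic radius R = A/P = 497.8/82.71 = 6.018 ft.
V = (1.486/n) R^(2/3) √S = (1.486/0.035) × 6.018^(2/3) × √0.0028 = 7.433 ft/s. Hydraulic depth D_h = A/T = 497.8/79.4 = 6.269 ft.
Froude number Fr = V/√(g·D_h) = 7.433/√(32.2×6.269) = 0.523, which is less than 1, so the flow is subcritical.

subcritical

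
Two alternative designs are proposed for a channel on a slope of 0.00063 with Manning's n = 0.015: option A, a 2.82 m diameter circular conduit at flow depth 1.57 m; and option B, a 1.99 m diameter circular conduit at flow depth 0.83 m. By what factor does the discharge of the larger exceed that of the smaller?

Channel A: For a circular section of diameter D = 2.82 m at depth y = 1.57 m, the central angle is θ = 2 arccos(1 − 2y/D) = 3.369 rad. Then A = (D²/8)(θ − sin θ) = 3.573 m² and P = Dθ/2 = 4.75 m. Hydraulic radius R = A/P = 3.573/4.75 = 0.7522 m. Q_A = (1/0.015)·3.573·0.7522^(2/3)·√0.00063 = 4.945 m³/s.
Channel B: For a circular section of diameter D = 1.99 m at depth y = 0.83 m, the central angle is θ = 2 arccos(1 − 2y/D) = 2.808 rad. Then A = (D²/8)(θ − sin θ) = 1.228 m² and P = Dθ/2 = 2.794 m. Hydraulic radius R = A/P = 1.228/2.794 = 0.4396 m. Q_B = (1/0.015)·1.228·0.4396^(2/3)·√0.00063 = 1.188 m³/s.
The larger discharge is 4.945 m³/s and the smaller is 1.188 m³/s; the ratio is 4.16.

4.16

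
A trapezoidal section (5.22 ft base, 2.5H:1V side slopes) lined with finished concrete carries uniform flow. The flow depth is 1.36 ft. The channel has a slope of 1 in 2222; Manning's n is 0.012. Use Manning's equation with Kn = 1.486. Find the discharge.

With bottom width b = 5.22 ft and side slope z = 2.5: A = (b + zy)y = (5.22 + 2.5×1.36)×1.36 = 11.72 ft²; P = b + 2y√(1+z²) = 5.22 + 2×1.36×2.693 = 12.54 ft.
Hydraulic radius R = A/P = 11.72/12.54 = 0.9346 ft.
Manning's equation: Q = (1.486/n) A R^(2/3) S^(1/2) = (1.486/0.012) × 11.72 × 0.9346^(2/3) × 0.00045^(1/2) = 29.4 ft³/s.

Q = 29.4 ft³/s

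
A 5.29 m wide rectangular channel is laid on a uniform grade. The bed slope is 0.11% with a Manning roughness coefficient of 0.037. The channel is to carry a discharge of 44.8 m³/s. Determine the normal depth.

Manning's equation rearranged: A R^(2/3) = nQ / (1·√S) = 0.037 × 44.8 / (√0.0011) = 49.98.
At y = 4.29 m: A R^(2/3) = 31.51 — low.
At y = 6.25 m: A R^(2/3) = 49.98 — close enough.

y_n = 6.25 m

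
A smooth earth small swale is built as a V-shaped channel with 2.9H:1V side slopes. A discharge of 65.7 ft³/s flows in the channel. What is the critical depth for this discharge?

y_c = 2 ft

At critical depth, Q² T / (g A³) = 1, i.e. A³/T = Q²/g = 65.7²/32.2 = 134.1.
Trying y = 1.44 ft: A³/T = 26.04 — too small.
Trying y = 2.49 ft: A³/T = 402.5 — too large.
Trying y = 2 ft: A³/T = 134.6 — ≈ 134.1.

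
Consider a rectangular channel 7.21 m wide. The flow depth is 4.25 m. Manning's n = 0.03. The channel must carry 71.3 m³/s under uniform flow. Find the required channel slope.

S = 0.002

Flow area A = b·y = 7.21 × 4.25 = 30.64 m². Wetted perimeter P = b + 2y = 7.21 + 2×4.25 = 15.71 m.
Hydraulic radius R = A/P = 30.64/15.71 = 1.951 m.
From Manning's equation, S = [nQ / (1 A R^(2/3))]² = [0.03 × 71.3 / (1 × 30.64 × 1.951^(2/3))]² = 0.002.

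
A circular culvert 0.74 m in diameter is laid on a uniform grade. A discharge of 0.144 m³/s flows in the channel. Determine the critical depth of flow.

y_c = 0.229 m

At critical depth, Q² T / (g A³) = 1, i.e. A³/T = Q²/g = 0.144²/9.81 = 0.002114.
Trying y = 0.165 m: A³/T = 0.0005935 — too small.
Trying y = 0.249 m: A³/T = 0.002938 — too large.
Trying y = 0.229 m: A³/T = 0.002125 — matches.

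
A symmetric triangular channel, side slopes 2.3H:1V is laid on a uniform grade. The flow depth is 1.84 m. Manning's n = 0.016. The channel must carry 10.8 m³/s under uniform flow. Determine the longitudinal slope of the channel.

S = 0.000618

For a triangular section with side slope z = 2.3: A = zy² = 2.3×1.84² = 7.787 m²; P = 2y√(1+z²) = 2×1.84×2.508 = 9.229 m.
Hydraulic radius R = A/P = 7.787/9.229 = 0.8437 m.
From Manning's equation, S = [nQ / (1 A R^(2/3))]² = [0.016 × 10.8 / (1 × 7.787 × 0.8437^(2/3))]² = 0.000618.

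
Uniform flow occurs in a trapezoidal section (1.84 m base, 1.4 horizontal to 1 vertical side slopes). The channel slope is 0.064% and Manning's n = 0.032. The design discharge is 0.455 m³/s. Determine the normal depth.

Manning's equation rearranged: A R^(2/3) = nQ / (1·√S) = 0.032 × 0.455 / (√0.00064) = 0.5755.
Try y = 0.562 m: A R^(2/3) = 0.7896 — high.
Try y = 0.333 m: A R^(2/3) = 0.3106 — low.
Try y = 0.472 m: A R^(2/3) = 0.5758 — ≈ 0.5755.

y_n = 0.472 m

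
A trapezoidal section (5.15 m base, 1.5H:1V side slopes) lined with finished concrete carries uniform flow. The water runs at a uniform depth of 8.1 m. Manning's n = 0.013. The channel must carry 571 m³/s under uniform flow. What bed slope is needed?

With bottom width b = 5.15 m and side slope z = 1.5: A = (b + zy)y = (5.15 + 1.5×8.1)×8.1 = 140.1 m²; P = b + 2y√(1+z²) = 5.15 + 2×8.1×1.803 = 34.35 m.
Hydraulic radius R = A/P = 140.1/34.35 = 4.079 m.
From Manning's equation, S = [nQ / (1 A R^(2/3))]² = [0.013 × 571 / (1 × 140.1 × 4.079^(2/3))]² = 0.000431.

S = 0.000431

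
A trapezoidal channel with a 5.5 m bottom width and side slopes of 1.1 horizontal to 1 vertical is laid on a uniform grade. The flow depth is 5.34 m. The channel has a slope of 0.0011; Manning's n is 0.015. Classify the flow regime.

With bottom width b = 5.5 m and side slope z = 1.1: A = (b + zy)y = (5.5 + 1.1×5.34)×5.34 = 60.74 m²; P = b + 2y√(1+z²) = 5.5 + 2×5.34×1.487 = 21.38 m.
Hydraulic radius R = A/P = 60.74/21.38 = 2.841 m.
V = (1/n) R^(2/3) √S = (1/0.015) × 2.841^(2/3) × √0.0011 = 4.436 m/s. Hydraulic depth D_h = A/T = 60.74/17.25 = 3.521 m.
Froude number Fr = V/√(g·D_h) = 4.436/√(9.81×3.521) = 0.755, which is less than 1, so the flow is subcritical.

subcritical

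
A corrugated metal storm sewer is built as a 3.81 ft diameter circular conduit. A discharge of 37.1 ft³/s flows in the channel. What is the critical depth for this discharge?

y_c = 1.84 ft

At critical depth, Q² T / (g A³) = 1, i.e. A³/T = Q²/g = 37.1²/32.2 = 42.75.
At y = 1.66 ft: A³/T = 28.72 — short.
At y = 2.09 ft: A³/T = 69.27 — over.
At y = 1.84 ft: A³/T = 42.58 — ≈ 42.75.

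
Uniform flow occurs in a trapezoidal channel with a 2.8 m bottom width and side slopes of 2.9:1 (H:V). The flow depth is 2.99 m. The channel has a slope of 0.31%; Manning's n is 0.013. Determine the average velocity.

With bottom width b = 2.8 m and side slope z = 2.9: A = (b + zy)y = (2.8 + 2.9×2.99)×2.99 = 34.3 m²; P = b + 2y√(1+z²) = 2.8 + 2×2.99×3.068 = 21.14 m.
Hydraulic radius R = A/P = 34.3/21.14 = 1.622 m.
From Manning's equation, V = (1/n) R^(2/3) S^(1/2) = (1/0.013) × 1.622^(2/3) × 0.0031^(1/2) = 5.91 m/s.

V = 5.91 m/s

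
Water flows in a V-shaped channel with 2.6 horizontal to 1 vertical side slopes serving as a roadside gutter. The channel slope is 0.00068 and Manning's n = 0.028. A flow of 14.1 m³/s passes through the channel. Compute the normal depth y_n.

Manning's equation rearranged: A R^(2/3) = nQ / (1·√S) = 0.028 × 14.1 / (√0.00068) = 15.14.
Try y = 1.72 m: A R^(2/3) = 6.643 — short.
Try y = 2.71 m: A R^(2/3) = 22.33 — over.
Try y = 2.34 m: A R^(2/3) = 15.1 — close enough.

y_n = 2.34 m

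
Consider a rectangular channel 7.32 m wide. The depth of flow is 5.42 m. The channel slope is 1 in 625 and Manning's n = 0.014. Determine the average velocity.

Flow area A = b·y = 7.32 × 5.42 = 39.67 m². Wetted perimeter P = b + 2y = 7.32 + 2×5.42 = 18.16 m.
Hydraulic radius R = A/P = 39.67/18.16 = 2.185 m.
From Manning's equation, V = (1/n) R^(2/3) S^(1/2) = (1/0.014) × 2.185^(2/3) × 0.0016^(1/2) = 4.81 m/s.

V = 4.81 m/s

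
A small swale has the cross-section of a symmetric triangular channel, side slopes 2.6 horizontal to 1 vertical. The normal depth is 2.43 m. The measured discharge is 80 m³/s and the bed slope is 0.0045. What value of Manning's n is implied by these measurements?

For a triangular section with side slope z = 2.6: A = zy² = 2.6×2.43² = 15.35 m²; P = 2y√(1+z²) = 2×2.43×2.786 = 13.54 m.
Hydraulic radius R = A/P = 15.35/13.54 = 1.134 m.
Rearranging Manning's equation: n = (1/Q) A R^(2/3) S^(1/2) = (1/80) × 15.35 × 1.134^(2/3) × √0.0045 = 0.014.

n = 0.014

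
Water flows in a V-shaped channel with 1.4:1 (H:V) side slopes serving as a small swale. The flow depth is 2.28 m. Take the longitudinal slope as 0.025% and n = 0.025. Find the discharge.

Q = 4.38 m³/s

For a triangular section with side slope z = 1.4: A = zy² = 1.4×2.28² = 7.278 m²; P = 2y√(1+z²) = 2×2.28×1.72 = 7.845 m.
Hydraulic radius R = A/P = 7.278/7.845 = 0.9277 m.
Manning's equation: Q = (1/n) A R^(2/3) S^(1/2) = (1/0.025) × 7.278 × 0.9277^(2/3) × 0.00025^(1/2) = 4.38 m³/s.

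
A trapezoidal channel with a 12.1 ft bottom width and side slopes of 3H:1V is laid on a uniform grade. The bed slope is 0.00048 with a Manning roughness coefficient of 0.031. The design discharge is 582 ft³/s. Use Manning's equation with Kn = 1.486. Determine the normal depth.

Manning's equation rearranged: A R^(2/3) = nQ / (1.486·√S) = 0.031 × 582 / (1.486 × √0.00048) = 554.2.
Try y = 8.29 ft: A R^(2/3) = 866 — high.
Try y = 4.65 ft: A R^(2/3) = 247.4 — low.
Try y = 6.78 ft: A R^(2/3) = 554.3 — matches.

y_n = 6.78 ft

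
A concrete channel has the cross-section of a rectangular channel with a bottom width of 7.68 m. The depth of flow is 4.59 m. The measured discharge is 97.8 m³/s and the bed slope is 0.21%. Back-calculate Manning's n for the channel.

Flow area A = b·y = 7.68 × 4.59 = 35.25 m². Wetted perimeter P = b + 2y = 7.68 + 2×4.59 = 16.86 m.
Hydraulic radius R = A/P = 35.25/16.86 = 2.091 m.
Rearranging Manning's equation: n = (1/Q) A R^(2/3) S^(1/2) = (1/97.8) × 35.25 × 2.091^(2/3) × √0.0021 = 0.027.

n = 0.027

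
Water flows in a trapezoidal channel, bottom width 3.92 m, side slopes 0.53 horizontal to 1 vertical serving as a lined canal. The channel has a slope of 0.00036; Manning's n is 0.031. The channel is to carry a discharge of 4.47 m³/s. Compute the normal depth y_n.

Manning's equation rearranged: A R^(2/3) = nQ / (1·√S) = 0.031 × 4.47 / (√0.00036) = 7.303.
Trying y = 1.28 m: A R^(2/3) = 5.337 — low.
Trying y = 1.7 m: A R^(2/3) = 8.494 — high.
Trying y = 1.55 m: A R^(2/3) = 7.297 — close enough.

y_n = 1.55 m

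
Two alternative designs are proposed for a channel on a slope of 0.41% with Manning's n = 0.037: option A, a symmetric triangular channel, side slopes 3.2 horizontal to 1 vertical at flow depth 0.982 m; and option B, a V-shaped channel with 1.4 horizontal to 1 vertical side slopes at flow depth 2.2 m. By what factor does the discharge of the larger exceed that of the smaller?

3.38

Channel A: For a triangular section with side slope z = 3.2: A = zy² = 3.2×0.982² = 3.086 m²; P = 2y√(1+z²) = 2×0.982×3.353 = 6.585 m. Hydraulic radius R = A/P = 3.086/6.585 = 0.4686 m. Q_A = (1/0.037)·3.086·0.4686^(2/3)·√0.0041 = 3.222 m³/s.
Channel B: For a triangular section with side slope z = 1.4: A = zy² = 1.4×2.2² = 6.776 m²; P = 2y√(1+z²) = 2×2.2×1.72 = 7.57 m. Hydraulic radius R = A/P = 6.776/7.57 = 0.8951 m. Q_B = (1/0.037)·6.776·0.8951^(2/3)·√0.0041 = 10.89 m³/s.
The larger discharge is 10.89 m³/s and the smaller is 3.222 m³/s; the ratio is 3.38.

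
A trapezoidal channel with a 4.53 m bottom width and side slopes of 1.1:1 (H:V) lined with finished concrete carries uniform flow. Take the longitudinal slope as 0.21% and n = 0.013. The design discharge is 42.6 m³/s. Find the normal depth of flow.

y_n = 1.72 m

Manning's equation rearranged: A R^(2/3) = nQ / (1·√S) = 0.013 × 42.6 / (√0.0021) = 12.08.
Trying y = 2.18 m: A R^(2/3) = 18.64 — over.
Trying y = 1.51 m: A R^(2/3) = 9.574 — short.
Trying y = 1.72 m: A R^(2/3) = 12.09 — ≈ 12.08.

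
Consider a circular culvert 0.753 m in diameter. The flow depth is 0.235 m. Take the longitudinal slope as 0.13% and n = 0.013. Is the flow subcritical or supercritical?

subcritical

For a circular section of diameter D = 0.753 m at depth y = 0.235 m, the central angle is θ = 2 arccos(1 − 2y/D) = 2.371 rad. Then A = (D²/8)(θ − sin θ) = 0.1187 m² and P = Dθ/2 = 0.8927 m.
Hydraulic radius R = A/P = 0.1187/0.8927 = 0.1329 m.
V = (1/n) R^(2/3) √S = (1/0.013) × 0.1329^(2/3) × √0.0013 = 0.7225 m/s. Hydraulic depth D_h = A/T = 0.1187/0.6978 = 0.1701 m.
Froude number Fr = V/√(g·D_h) = 0.7225/√(9.81×0.1701) = 0.559, which is less than 1, so the flow is subcritical.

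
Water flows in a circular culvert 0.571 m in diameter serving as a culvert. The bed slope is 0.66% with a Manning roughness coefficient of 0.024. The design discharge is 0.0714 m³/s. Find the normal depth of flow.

Manning's equation rearranged: A R^(2/3) = nQ / (1·√S) = 0.024 × 0.0714 / (√0.0066) = 0.02109.
Try y = 0.152 m: A R^(2/3) = 0.01085 — too small.
Try y = 0.235 m: A R^(2/3) = 0.02483 — too large.
Try y = 0.215 m: A R^(2/3) = 0.02108 — matches.

y_n = 0.215 m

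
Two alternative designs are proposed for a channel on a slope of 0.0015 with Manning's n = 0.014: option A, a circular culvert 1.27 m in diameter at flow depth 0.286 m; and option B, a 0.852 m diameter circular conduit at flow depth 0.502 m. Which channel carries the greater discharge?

channel B

Channel A: For a circular section of diameter D = 1.27 m at depth y = 0.286 m, the central angle is θ = 2 arccos(1 − 2y/D) = 1.978 rad. Then A = (D²/8)(θ − sin θ) = 0.2136 m² and P = Dθ/2 = 1.256 m. Hydraulic radius R = A/P = 0.2136/1.256 = 0.1701 m. Q_A = (1/0.014)·0.2136·0.1701^(2/3)·√0.0015 = 0.1814 m³/s.
Channel B: For a circular section of diameter D = 0.852 m at depth y = 0.502 m, the central angle is θ = 2 arccos(1 − 2y/D) = 3.5 rad. Then A = (D²/8)(θ − sin θ) = 0.3495 m² and P = Dθ/2 = 1.491 m. Hydraulic radius R = A/P = 0.3495/1.491 = 0.2344 m. Q_B = (1/0.014)·0.3495·0.2344^(2/3)·√0.0015 = 0.3675 m³/s.
Q_A = 0.1814 m³/s vs Q_B = 0.3675 m³/s, so channel B carries more.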